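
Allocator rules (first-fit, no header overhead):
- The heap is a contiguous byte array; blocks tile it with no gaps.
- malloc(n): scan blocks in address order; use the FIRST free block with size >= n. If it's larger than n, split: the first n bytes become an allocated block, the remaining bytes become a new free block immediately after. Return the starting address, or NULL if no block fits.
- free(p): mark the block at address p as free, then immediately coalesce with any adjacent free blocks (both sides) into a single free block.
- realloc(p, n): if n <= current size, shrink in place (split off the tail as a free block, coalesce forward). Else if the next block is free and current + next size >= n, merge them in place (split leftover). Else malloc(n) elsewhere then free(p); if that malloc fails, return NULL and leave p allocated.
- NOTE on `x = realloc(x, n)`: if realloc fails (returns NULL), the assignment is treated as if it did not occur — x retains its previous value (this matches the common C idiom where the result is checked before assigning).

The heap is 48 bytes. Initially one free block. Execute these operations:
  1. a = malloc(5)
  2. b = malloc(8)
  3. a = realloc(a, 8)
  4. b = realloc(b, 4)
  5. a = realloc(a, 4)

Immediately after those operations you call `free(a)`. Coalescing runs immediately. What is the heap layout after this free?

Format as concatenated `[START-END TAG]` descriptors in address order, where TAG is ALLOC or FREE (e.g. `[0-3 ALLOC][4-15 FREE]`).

Answer: [0-4 FREE][5-8 ALLOC][9-47 FREE]

Derivation:
Op 1: a = malloc(5) -> a = 0; heap: [0-4 ALLOC][5-47 FREE]
Op 2: b = malloc(8) -> b = 5; heap: [0-4 ALLOC][5-12 ALLOC][13-47 FREE]
Op 3: a = realloc(a, 8) -> a = 13; heap: [0-4 FREE][5-12 ALLOC][13-20 ALLOC][21-47 FREE]
Op 4: b = realloc(b, 4) -> b = 5; heap: [0-4 FREE][5-8 ALLOC][9-12 FREE][13-20 ALLOC][21-47 FREE]
Op 5: a = realloc(a, 4) -> a = 13; heap: [0-4 FREE][5-8 ALLOC][9-12 FREE][13-16 ALLOC][17-47 FREE]
free(a): a = 13 -> block [13-16 ALLOC]; mark free, coalesce with adjacent free neighbors -> [0-4 FREE][5-8 ALLOC][9-47 FREE]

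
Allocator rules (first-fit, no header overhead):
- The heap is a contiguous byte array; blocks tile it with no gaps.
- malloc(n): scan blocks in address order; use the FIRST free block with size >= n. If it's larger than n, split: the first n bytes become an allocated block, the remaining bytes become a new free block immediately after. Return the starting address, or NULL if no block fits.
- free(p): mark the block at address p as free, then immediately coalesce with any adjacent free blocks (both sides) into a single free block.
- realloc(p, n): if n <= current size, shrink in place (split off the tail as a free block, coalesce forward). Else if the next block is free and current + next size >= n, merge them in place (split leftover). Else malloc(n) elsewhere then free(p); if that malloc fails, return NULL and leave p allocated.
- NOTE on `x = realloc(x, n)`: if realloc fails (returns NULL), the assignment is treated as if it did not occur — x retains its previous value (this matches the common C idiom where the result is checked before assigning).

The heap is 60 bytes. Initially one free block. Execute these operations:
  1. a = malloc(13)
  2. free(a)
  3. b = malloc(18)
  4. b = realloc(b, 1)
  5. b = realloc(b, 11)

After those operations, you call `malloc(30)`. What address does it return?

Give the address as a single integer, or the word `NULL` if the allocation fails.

Op 1: a = malloc(13) -> a = 0; heap: [0-12 ALLOC][13-59 FREE]
Op 2: free(a) -> (freed a); heap: [0-59 FREE]
Op 3: b = malloc(18) -> b = 0; heap: [0-17 ALLOC][18-59 FREE]
Op 4: b = realloc(b, 1) -> b = 0; heap: [0-0 ALLOC][1-59 FREE]
Op 5: b = realloc(b, 11) -> b = 0; heap: [0-10 ALLOC][11-59 FREE]
malloc(30): first-fit scan over [0-10 ALLOC][11-59 FREE] -> 11

Answer: 11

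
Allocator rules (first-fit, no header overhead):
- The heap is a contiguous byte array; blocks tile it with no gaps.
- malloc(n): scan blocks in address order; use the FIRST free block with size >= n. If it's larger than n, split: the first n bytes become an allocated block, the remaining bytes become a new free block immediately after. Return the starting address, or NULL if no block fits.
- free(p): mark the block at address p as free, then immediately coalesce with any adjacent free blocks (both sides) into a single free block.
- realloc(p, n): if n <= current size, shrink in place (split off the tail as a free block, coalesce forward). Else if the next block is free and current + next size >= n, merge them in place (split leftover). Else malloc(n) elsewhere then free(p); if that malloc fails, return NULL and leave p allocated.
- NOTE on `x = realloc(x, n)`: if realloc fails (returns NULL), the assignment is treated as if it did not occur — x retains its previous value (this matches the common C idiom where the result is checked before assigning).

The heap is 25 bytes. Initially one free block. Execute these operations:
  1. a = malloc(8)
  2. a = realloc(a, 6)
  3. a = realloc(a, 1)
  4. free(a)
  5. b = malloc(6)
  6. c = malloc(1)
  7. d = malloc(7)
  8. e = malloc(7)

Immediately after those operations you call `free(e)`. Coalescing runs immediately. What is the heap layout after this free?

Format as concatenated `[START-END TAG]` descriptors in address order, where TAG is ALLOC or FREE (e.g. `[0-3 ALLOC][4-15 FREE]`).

Answer: [0-5 ALLOC][6-6 ALLOC][7-13 ALLOC][14-24 FREE]

Derivation:
Op 1: a = malloc(8) -> a = 0; heap: [0-7 ALLOC][8-24 FREE]
Op 2: a = realloc(a, 6) -> a = 0; heap: [0-5 ALLOC][6-24 FREE]
Op 3: a = realloc(a, 1) -> a = 0; heap: [0-0 ALLOC][1-24 FREE]
Op 4: free(a) -> (freed a); heap: [0-24 FREE]
Op 5: b = malloc(6) -> b = 0; heap: [0-5 ALLOC][6-24 FREE]
Op 6: c = malloc(1) -> c = 6; heap: [0-5 ALLOC][6-6 ALLOC][7-24 FREE]
Op 7: d = malloc(7) -> d = 7; heap: [0-5 ALLOC][6-6 ALLOC][7-13 ALLOC][14-24 FREE]
Op 8: e = malloc(7) -> e = 14; heap: [0-5 ALLOC][6-6 ALLOC][7-13 ALLOC][14-20 ALLOC][21-24 FREE]
free(e): e = 14 -> block [14-20 ALLOC]; mark free, coalesce with adjacent free neighbors -> [0-5 ALLOC][6-6 ALLOC][7-13 ALLOC][14-24 FREE]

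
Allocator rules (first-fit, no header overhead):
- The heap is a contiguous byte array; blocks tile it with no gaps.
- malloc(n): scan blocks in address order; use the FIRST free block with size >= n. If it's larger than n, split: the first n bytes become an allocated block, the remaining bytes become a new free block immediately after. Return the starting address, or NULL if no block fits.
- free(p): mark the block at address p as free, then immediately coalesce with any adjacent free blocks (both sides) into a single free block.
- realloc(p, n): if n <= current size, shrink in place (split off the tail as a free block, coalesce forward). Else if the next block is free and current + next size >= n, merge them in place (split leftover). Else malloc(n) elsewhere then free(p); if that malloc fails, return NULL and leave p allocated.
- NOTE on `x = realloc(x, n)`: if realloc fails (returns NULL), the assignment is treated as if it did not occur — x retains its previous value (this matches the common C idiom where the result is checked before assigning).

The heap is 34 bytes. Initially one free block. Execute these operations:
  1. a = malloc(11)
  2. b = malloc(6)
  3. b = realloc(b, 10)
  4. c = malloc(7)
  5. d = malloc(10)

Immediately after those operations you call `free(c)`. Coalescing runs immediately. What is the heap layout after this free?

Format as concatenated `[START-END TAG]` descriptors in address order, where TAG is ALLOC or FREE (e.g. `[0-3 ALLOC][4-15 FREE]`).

Answer: [0-10 ALLOC][11-20 ALLOC][21-33 FREE]

Derivation:
Op 1: a = malloc(11) -> a = 0; heap: [0-10 ALLOC][11-33 FREE]
Op 2: b = malloc(6) -> b = 11; heap: [0-10 ALLOC][11-16 ALLOC][17-33 FREE]
Op 3: b = realloc(b, 10) -> b = 11; heap: [0-10 ALLOC][11-20 ALLOC][21-33 FREE]
Op 4: c = malloc(7) -> c = 21; heap: [0-10 ALLOC][11-20 ALLOC][21-27 ALLOC][28-33 FREE]
Op 5: d = malloc(10) -> d = NULL; heap: [0-10 ALLOC][11-20 ALLOC][21-27 ALLOC][28-33 FREE]
free(c): c = 21 -> block [21-27 ALLOC]; mark free, coalesce with adjacent free neighbors -> [0-10 ALLOC][11-20 ALLOC][21-33 FREE]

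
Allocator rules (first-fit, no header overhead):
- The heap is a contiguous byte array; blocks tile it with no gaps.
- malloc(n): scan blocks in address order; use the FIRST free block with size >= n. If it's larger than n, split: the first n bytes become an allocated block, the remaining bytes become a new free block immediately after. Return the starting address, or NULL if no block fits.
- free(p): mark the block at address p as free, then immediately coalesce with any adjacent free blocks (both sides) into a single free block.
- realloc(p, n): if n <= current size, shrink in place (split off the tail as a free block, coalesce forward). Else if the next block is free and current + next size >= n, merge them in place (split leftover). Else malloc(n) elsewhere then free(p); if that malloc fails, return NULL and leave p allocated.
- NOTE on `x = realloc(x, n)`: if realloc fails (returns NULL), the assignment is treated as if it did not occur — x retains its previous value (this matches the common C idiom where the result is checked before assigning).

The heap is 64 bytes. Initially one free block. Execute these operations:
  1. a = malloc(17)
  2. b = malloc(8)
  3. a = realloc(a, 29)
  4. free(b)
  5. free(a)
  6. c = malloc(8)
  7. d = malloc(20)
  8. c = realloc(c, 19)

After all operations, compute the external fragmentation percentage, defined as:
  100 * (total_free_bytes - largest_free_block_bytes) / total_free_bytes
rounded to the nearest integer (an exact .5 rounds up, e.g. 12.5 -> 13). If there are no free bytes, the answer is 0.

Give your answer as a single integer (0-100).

Op 1: a = malloc(17) -> a = 0; heap: [0-16 ALLOC][17-63 FREE]
Op 2: b = malloc(8) -> b = 17; heap: [0-16 ALLOC][17-24 ALLOC][25-63 FREE]
Op 3: a = realloc(a, 29) -> a = 25; heap: [0-16 FREE][17-24 ALLOC][25-53 ALLOC][54-63 FREE]
Op 4: free(b) -> (freed b); heap: [0-24 FREE][25-53 ALLOC][54-63 FREE]
Op 5: free(a) -> (freed a); heap: [0-63 FREE]
Op 6: c = malloc(8) -> c = 0; heap: [0-7 ALLOC][8-63 FREE]
Op 7: d = malloc(20) -> d = 8; heap: [0-7 ALLOC][8-27 ALLOC][28-63 FREE]
Op 8: c = realloc(c, 19) -> c = 28; heap: [0-7 FREE][8-27 ALLOC][28-46 ALLOC][47-63 FREE]
Free blocks: [8 17] total_free=25 largest=17 -> 100*(25-17)/25 = 800/25 = 32

Answer: 32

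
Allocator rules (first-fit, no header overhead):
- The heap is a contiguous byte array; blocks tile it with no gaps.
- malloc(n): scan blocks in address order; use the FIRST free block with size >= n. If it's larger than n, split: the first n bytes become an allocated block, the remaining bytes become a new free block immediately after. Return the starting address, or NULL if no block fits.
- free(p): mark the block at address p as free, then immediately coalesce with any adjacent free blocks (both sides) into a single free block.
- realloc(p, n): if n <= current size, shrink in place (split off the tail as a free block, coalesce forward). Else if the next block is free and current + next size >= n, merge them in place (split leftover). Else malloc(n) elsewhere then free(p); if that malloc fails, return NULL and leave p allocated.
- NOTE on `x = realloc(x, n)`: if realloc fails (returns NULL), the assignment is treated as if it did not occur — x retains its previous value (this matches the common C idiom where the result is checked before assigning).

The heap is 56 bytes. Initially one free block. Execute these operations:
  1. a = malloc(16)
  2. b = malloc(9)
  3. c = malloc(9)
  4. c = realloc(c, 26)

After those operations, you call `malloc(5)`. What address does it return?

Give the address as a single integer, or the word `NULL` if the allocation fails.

Answer: 51

Derivation:
Op 1: a = malloc(16) -> a = 0; heap: [0-15 ALLOC][16-55 FREE]
Op 2: b = malloc(9) -> b = 16; heap: [0-15 ALLOC][16-24 ALLOC][25-55 FREE]
Op 3: c = malloc(9) -> c = 25; heap: [0-15 ALLOC][16-24 ALLOC][25-33 ALLOC][34-55 FREE]
Op 4: c = realloc(c, 26) -> c = 25; heap: [0-15 ALLOC][16-24 ALLOC][25-50 ALLOC][51-55 FREE]
malloc(5): first-fit scan over [0-15 ALLOC][16-24 ALLOC][25-50 ALLOC][51-55 FREE] -> 51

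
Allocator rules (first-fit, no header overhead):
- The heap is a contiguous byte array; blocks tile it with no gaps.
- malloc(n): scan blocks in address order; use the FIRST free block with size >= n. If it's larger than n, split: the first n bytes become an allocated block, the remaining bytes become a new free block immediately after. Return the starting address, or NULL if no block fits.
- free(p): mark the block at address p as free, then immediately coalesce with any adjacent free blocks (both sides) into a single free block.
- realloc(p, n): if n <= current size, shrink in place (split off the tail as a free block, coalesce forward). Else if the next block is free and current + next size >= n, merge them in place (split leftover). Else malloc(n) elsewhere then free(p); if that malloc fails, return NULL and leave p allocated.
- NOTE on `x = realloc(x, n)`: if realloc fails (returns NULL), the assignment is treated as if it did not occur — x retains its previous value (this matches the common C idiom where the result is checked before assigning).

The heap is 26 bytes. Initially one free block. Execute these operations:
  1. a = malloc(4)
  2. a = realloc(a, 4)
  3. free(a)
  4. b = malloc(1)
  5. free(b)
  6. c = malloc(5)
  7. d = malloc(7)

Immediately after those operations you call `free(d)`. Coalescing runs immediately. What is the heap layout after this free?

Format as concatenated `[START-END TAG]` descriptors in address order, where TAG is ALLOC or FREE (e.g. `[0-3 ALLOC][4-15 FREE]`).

Answer: [0-4 ALLOC][5-25 FREE]

Derivation:
Op 1: a = malloc(4) -> a = 0; heap: [0-3 ALLOC][4-25 FREE]
Op 2: a = realloc(a, 4) -> a = 0; heap: [0-3 ALLOC][4-25 FREE]
Op 3: free(a) -> (freed a); heap: [0-25 FREE]
Op 4: b = malloc(1) -> b = 0; heap: [0-0 ALLOC][1-25 FREE]
Op 5: free(b) -> (freed b); heap: [0-25 FREE]
Op 6: c = malloc(5) -> c = 0; heap: [0-4 ALLOC][5-25 FREE]
Op 7: d = malloc(7) -> d = 5; heap: [0-4 ALLOC][5-11 ALLOC][12-25 FREE]
free(d): d = 5 -> block [5-11 ALLOC]; mark free, coalesce with adjacent free neighbors -> [0-4 ALLOC][5-25 FREE]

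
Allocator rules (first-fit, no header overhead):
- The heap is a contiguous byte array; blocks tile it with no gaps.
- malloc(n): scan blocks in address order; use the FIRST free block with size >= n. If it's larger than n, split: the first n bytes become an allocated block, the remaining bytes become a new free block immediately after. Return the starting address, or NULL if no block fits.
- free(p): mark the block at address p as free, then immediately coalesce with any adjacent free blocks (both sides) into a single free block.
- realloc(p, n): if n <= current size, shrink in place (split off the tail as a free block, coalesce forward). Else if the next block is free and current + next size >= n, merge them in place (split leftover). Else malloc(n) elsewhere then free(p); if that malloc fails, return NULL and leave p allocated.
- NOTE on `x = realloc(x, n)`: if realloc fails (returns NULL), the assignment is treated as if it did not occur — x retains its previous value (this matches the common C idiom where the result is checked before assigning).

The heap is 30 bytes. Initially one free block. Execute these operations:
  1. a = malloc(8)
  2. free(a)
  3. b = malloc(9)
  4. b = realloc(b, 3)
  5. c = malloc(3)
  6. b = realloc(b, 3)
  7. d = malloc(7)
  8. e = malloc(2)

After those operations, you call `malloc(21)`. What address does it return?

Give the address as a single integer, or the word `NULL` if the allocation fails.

Op 1: a = malloc(8) -> a = 0; heap: [0-7 ALLOC][8-29 FREE]
Op 2: free(a) -> (freed a); heap: [0-29 FREE]
Op 3: b = malloc(9) -> b = 0; heap: [0-8 ALLOC][9-29 FREE]
Op 4: b = realloc(b, 3) -> b = 0; heap: [0-2 ALLOC][3-29 FREE]
Op 5: c = malloc(3) -> c = 3; heap: [0-2 ALLOC][3-5 ALLOC][6-29 FREE]
Op 6: b = realloc(b, 3) -> b = 0; heap: [0-2 ALLOC][3-5 ALLOC][6-29 FREE]
Op 7: d = malloc(7) -> d = 6; heap: [0-2 ALLOC][3-5 ALLOC][6-12 ALLOC][13-29 FREE]
Op 8: e = malloc(2) -> e = 13; heap: [0-2 ALLOC][3-5 ALLOC][6-12 ALLOC][13-14 ALLOC][15-29 FREE]
malloc(21): first-fit scan over [0-2 ALLOC][3-5 ALLOC][6-12 ALLOC][13-14 ALLOC][15-29 FREE] -> NULL

Answer: NULL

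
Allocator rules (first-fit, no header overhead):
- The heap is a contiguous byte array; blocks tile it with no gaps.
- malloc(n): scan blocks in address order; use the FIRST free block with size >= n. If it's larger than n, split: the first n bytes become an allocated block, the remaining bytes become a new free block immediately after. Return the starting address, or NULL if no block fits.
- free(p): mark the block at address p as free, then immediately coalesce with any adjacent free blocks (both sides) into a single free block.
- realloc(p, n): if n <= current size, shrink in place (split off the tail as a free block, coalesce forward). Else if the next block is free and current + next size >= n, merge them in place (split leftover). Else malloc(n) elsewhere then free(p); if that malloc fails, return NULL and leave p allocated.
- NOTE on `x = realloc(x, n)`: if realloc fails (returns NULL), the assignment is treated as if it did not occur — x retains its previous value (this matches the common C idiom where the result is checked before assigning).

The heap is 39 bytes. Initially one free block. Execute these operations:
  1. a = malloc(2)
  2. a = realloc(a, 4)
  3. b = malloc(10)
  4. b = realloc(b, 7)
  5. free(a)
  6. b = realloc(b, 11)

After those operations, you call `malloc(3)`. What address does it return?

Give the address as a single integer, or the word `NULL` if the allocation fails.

Op 1: a = malloc(2) -> a = 0; heap: [0-1 ALLOC][2-38 FREE]
Op 2: a = realloc(a, 4) -> a = 0; heap: [0-3 ALLOC][4-38 FREE]
Op 3: b = malloc(10) -> b = 4; heap: [0-3 ALLOC][4-13 ALLOC][14-38 FREE]
Op 4: b = realloc(b, 7) -> b = 4; heap: [0-3 ALLOC][4-10 ALLOC][11-38 FREE]
Op 5: free(a) -> (freed a); heap: [0-3 FREE][4-10 ALLOC][11-38 FREE]
Op 6: b = realloc(b, 11) -> b = 4; heap: [0-3 FREE][4-14 ALLOC][15-38 FREE]
malloc(3): first-fit scan over [0-3 FREE][4-14 ALLOC][15-38 FREE] -> 0

Answer: 0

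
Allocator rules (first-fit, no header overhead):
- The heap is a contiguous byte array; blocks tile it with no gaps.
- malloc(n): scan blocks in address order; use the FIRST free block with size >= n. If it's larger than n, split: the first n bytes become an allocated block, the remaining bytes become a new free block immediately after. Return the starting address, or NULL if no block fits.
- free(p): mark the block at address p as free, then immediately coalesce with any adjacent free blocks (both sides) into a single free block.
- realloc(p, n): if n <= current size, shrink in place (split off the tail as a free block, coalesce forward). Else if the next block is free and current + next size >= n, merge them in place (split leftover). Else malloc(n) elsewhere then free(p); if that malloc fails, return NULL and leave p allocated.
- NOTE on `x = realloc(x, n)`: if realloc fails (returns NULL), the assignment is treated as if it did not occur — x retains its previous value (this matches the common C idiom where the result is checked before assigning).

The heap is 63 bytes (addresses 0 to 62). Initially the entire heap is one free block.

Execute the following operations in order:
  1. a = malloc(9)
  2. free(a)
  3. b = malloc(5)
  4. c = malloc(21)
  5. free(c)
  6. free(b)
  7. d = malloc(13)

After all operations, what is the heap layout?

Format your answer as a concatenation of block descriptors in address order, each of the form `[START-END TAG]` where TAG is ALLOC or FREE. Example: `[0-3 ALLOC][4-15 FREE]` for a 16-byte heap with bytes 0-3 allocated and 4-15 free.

Answer: [0-12 ALLOC][13-62 FREE]

Derivation:
Op 1: a = malloc(9) -> a = 0; heap: [0-8 ALLOC][9-62 FREE]
Op 2: free(a) -> (freed a); heap: [0-62 FREE]
Op 3: b = malloc(5) -> b = 0; heap: [0-4 ALLOC][5-62 FREE]
Op 4: c = malloc(21) -> c = 5; heap: [0-4 ALLOC][5-25 ALLOC][26-62 FREE]
Op 5: free(c) -> (freed c); heap: [0-4 ALLOC][5-62 FREE]
Op 6: free(b) -> (freed b); heap: [0-62 FREE]
Op 7: d = malloc(13) -> d = 0; heap: [0-12 ALLOC][13-62 FREE]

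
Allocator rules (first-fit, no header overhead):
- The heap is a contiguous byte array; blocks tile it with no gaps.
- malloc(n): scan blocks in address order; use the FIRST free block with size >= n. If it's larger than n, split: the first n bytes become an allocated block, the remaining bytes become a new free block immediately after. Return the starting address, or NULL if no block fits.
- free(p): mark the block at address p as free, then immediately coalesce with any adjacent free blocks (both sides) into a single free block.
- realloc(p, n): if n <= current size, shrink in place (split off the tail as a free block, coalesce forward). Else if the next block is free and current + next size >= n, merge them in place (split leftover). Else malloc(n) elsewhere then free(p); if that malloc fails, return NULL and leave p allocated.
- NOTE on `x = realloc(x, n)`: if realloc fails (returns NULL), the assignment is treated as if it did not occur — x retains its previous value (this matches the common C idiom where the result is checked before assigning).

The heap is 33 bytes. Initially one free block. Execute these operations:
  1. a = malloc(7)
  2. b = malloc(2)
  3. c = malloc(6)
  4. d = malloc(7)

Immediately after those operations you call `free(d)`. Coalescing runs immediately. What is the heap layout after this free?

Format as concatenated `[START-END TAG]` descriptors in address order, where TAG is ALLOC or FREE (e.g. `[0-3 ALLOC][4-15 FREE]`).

Answer: [0-6 ALLOC][7-8 ALLOC][9-14 ALLOC][15-32 FREE]

Derivation:
Op 1: a = malloc(7) -> a = 0; heap: [0-6 ALLOC][7-32 FREE]
Op 2: b = malloc(2) -> b = 7; heap: [0-6 ALLOC][7-8 ALLOC][9-32 FREE]
Op 3: c = malloc(6) -> c = 9; heap: [0-6 ALLOC][7-8 ALLOC][9-14 ALLOC][15-32 FREE]
Op 4: d = malloc(7) -> d = 15; heap: [0-6 ALLOC][7-8 ALLOC][9-14 ALLOC][15-21 ALLOC][22-32 FREE]
free(d): d = 15 -> block [15-21 ALLOC]; mark free, coalesce with adjacent free neighbors -> [0-6 ALLOC][7-8 ALLOC][9-14 ALLOC][15-32 FREE]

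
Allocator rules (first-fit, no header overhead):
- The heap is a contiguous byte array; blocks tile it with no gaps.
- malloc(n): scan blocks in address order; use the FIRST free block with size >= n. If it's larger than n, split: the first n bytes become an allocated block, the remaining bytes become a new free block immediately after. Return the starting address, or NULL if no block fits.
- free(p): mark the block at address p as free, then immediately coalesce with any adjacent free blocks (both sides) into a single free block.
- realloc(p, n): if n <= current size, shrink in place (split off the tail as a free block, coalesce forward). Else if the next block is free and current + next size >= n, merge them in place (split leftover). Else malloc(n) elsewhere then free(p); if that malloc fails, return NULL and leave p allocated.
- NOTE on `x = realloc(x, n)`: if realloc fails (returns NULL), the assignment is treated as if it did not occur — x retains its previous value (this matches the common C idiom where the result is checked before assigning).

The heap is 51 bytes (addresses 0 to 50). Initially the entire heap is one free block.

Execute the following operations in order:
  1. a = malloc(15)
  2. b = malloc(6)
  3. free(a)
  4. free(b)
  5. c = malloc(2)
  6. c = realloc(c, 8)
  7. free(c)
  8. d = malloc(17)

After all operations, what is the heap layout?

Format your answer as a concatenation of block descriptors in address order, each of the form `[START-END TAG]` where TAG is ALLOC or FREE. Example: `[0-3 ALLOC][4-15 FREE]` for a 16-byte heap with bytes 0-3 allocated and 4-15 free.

Answer: [0-16 ALLOC][17-50 FREE]

Derivation:
Op 1: a = malloc(15) -> a = 0; heap: [0-14 ALLOC][15-50 FREE]
Op 2: b = malloc(6) -> b = 15; heap: [0-14 ALLOC][15-20 ALLOC][21-50 FREE]
Op 3: free(a) -> (freed a); heap: [0-14 FREE][15-20 ALLOC][21-50 FREE]
Op 4: free(b) -> (freed b); heap: [0-50 FREE]
Op 5: c = malloc(2) -> c = 0; heap: [0-1 ALLOC][2-50 FREE]
Op 6: c = realloc(c, 8) -> c = 0; heap: [0-7 ALLOC][8-50 FREE]
Op 7: free(c) -> (freed c); heap: [0-50 FREE]
Op 8: d = malloc(17) -> d = 0; heap: [0-16 ALLOC][17-50 FREE]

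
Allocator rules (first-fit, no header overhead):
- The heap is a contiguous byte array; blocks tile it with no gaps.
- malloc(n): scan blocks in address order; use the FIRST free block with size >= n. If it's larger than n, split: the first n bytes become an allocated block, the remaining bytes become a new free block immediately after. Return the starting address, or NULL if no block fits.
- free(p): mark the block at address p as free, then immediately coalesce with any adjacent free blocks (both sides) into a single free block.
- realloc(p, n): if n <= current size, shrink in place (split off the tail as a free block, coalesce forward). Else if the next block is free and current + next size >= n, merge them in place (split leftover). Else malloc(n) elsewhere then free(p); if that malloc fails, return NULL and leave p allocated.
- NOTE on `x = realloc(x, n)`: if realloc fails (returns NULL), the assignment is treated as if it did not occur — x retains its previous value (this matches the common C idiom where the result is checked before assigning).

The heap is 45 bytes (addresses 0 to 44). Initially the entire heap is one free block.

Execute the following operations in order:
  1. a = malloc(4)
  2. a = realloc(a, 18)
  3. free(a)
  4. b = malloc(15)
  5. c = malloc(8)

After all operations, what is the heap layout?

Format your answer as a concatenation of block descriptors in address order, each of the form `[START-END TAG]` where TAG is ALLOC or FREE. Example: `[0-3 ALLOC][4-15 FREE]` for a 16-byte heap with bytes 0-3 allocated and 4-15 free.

Answer: [0-14 ALLOC][15-22 ALLOC][23-44 FREE]

Derivation:
Op 1: a = malloc(4) -> a = 0; heap: [0-3 ALLOC][4-44 FREE]
Op 2: a = realloc(a, 18) -> a = 0; heap: [0-17 ALLOC][18-44 FREE]
Op 3: free(a) -> (freed a); heap: [0-44 FREE]
Op 4: b = malloc(15) -> b = 0; heap: [0-14 ALLOC][15-44 FREE]
Op 5: c = malloc(8) -> c = 15; heap: [0-14 ALLOC][15-22 ALLOC][23-44 FREE]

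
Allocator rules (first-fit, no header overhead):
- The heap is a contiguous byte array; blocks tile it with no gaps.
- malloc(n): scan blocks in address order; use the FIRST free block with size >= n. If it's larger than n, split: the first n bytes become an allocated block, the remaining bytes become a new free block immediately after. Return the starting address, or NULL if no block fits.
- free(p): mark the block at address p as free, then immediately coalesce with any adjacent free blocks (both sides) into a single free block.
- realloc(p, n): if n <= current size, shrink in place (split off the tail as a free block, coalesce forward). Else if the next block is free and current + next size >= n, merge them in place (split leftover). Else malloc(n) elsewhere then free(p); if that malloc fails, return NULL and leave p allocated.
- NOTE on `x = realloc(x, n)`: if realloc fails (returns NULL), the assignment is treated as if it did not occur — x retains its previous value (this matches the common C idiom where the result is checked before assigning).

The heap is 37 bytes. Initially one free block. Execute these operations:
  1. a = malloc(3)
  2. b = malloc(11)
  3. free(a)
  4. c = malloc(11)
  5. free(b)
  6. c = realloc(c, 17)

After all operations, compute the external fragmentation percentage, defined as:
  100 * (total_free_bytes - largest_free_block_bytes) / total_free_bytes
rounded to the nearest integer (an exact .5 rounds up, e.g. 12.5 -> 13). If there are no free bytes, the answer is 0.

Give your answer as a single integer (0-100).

Op 1: a = malloc(3) -> a = 0; heap: [0-2 ALLOC][3-36 FREE]
Op 2: b = malloc(11) -> b = 3; heap: [0-2 ALLOC][3-13 ALLOC][14-36 FREE]
Op 3: free(a) -> (freed a); heap: [0-2 FREE][3-13 ALLOC][14-36 FREE]
Op 4: c = malloc(11) -> c = 14; heap: [0-2 FREE][3-13 ALLOC][14-24 ALLOC][25-36 FREE]
Op 5: free(b) -> (freed b); heap: [0-13 FREE][14-24 ALLOC][25-36 FREE]
Op 6: c = realloc(c, 17) -> c = 14; heap: [0-13 FREE][14-30 ALLOC][31-36 FREE]
Free blocks: [14 6] total_free=20 largest=14 -> 100*(20-14)/20 = 600/20 = 30

Answer: 30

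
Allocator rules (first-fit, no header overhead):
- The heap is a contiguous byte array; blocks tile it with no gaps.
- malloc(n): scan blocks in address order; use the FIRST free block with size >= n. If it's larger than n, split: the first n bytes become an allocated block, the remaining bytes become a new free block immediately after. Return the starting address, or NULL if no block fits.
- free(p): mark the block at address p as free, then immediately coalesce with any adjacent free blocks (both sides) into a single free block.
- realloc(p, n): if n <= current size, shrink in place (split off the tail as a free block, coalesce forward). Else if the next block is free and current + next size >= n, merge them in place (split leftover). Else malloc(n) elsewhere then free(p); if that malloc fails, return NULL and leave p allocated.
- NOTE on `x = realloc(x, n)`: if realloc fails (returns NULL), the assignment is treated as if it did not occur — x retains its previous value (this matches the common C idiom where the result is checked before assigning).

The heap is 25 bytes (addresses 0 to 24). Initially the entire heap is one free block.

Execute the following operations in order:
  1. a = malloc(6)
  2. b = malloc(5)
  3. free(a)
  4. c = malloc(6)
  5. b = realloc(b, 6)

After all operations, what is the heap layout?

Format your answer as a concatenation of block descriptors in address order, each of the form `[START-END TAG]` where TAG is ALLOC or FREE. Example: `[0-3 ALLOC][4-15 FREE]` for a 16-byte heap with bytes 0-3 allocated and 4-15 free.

Answer: [0-5 ALLOC][6-11 ALLOC][12-24 FREE]

Derivation:
Op 1: a = malloc(6) -> a = 0; heap: [0-5 ALLOC][6-24 FREE]
Op 2: b = malloc(5) -> b = 6; heap: [0-5 ALLOC][6-10 ALLOC][11-24 FREE]
Op 3: free(a) -> (freed a); heap: [0-5 FREE][6-10 ALLOC][11-24 FREE]
Op 4: c = malloc(6) -> c = 0; heap: [0-5 ALLOC][6-10 ALLOC][11-24 FREE]
Op 5: b = realloc(b, 6) -> b = 6; heap: [0-5 ALLOC][6-11 ALLOC][12-24 FREE]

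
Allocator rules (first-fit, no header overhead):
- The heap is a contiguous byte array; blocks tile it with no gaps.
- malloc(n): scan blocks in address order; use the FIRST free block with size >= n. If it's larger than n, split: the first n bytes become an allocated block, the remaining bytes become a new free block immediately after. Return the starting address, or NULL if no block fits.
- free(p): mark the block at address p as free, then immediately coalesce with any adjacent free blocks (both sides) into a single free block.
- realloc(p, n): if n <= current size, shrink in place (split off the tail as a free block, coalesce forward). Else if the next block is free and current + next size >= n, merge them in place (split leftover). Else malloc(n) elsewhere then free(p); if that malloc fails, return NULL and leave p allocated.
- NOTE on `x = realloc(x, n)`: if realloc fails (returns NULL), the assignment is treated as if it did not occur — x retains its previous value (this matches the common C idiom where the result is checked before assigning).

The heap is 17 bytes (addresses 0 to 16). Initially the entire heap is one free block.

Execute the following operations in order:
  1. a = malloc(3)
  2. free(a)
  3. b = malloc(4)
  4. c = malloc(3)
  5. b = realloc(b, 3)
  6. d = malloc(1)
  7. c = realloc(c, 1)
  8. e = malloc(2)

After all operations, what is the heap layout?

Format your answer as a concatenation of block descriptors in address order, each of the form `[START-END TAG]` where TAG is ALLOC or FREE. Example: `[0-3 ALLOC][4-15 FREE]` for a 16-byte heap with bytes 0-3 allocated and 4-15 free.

Op 1: a = malloc(3) -> a = 0; heap: [0-2 ALLOC][3-16 FREE]
Op 2: free(a) -> (freed a); heap: [0-16 FREE]
Op 3: b = malloc(4) -> b = 0; heap: [0-3 ALLOC][4-16 FREE]
Op 4: c = malloc(3) -> c = 4; heap: [0-3 ALLOC][4-6 ALLOC][7-16 FREE]
Op 5: b = realloc(b, 3) -> b = 0; heap: [0-2 ALLOC][3-3 FREE][4-6 ALLOC][7-16 FREE]
Op 6: d = malloc(1) -> d = 3; heap: [0-2 ALLOC][3-3 ALLOC][4-6 ALLOC][7-16 FREE]
Op 7: c = realloc(c, 1) -> c = 4; heap: [0-2 ALLOC][3-3 ALLOC][4-4 ALLOC][5-16 FREE]
Op 8: e = malloc(2) -> e = 5; heap: [0-2 ALLOC][3-3 ALLOC][4-4 ALLOC][5-6 ALLOC][7-16 FREE]

Answer: [0-2 ALLOC][3-3 ALLOC][4-4 ALLOC][5-6 ALLOC][7-16 FREE]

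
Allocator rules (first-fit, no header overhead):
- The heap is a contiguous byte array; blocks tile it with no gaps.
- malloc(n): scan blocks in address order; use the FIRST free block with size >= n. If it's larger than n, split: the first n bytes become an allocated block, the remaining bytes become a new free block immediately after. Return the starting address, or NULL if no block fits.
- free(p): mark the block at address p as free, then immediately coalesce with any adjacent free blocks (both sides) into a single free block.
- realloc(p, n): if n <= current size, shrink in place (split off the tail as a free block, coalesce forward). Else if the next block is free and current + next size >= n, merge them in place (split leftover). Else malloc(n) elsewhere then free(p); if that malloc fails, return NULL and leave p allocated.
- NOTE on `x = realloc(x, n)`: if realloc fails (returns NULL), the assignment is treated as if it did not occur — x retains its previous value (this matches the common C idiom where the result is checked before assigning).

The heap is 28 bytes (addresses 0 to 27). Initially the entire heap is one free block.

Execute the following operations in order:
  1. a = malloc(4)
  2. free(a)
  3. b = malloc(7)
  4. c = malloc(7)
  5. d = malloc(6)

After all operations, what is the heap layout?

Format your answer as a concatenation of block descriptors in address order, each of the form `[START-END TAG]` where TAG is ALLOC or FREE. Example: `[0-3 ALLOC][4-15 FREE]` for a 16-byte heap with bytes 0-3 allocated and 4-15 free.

Op 1: a = malloc(4) -> a = 0; heap: [0-3 ALLOC][4-27 FREE]
Op 2: free(a) -> (freed a); heap: [0-27 FREE]
Op 3: b = malloc(7) -> b = 0; heap: [0-6 ALLOC][7-27 FREE]
Op 4: c = malloc(7) -> c = 7; heap: [0-6 ALLOC][7-13 ALLOC][14-27 FREE]
Op 5: d = malloc(6) -> d = 14; heap: [0-6 ALLOC][7-13 ALLOC][14-19 ALLOC][20-27 FREE]

Answer: [0-6 ALLOC][7-13 ALLOC][14-19 ALLOC][20-27 FREE]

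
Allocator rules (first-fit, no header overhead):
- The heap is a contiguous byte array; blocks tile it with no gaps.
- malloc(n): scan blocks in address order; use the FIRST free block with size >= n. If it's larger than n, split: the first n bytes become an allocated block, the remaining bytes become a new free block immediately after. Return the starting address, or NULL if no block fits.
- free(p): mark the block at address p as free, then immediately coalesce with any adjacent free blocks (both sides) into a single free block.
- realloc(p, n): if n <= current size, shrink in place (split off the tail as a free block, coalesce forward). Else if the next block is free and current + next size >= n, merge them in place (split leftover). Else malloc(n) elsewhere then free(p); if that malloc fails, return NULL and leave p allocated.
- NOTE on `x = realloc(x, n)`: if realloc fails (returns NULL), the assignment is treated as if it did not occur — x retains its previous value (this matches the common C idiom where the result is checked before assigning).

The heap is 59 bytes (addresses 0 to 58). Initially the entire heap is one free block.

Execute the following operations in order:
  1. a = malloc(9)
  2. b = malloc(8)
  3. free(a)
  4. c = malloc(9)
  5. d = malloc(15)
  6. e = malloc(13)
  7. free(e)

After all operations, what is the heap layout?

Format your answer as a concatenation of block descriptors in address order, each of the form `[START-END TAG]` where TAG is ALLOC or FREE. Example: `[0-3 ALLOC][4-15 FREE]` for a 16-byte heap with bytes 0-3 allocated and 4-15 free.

Op 1: a = malloc(9) -> a = 0; heap: [0-8 ALLOC][9-58 FREE]
Op 2: b = malloc(8) -> b = 9; heap: [0-8 ALLOC][9-16 ALLOC][17-58 FREE]
Op 3: free(a) -> (freed a); heap: [0-8 FREE][9-16 ALLOC][17-58 FREE]
Op 4: c = malloc(9) -> c = 0; heap: [0-8 ALLOC][9-16 ALLOC][17-58 FREE]
Op 5: d = malloc(15) -> d = 17; heap: [0-8 ALLOC][9-16 ALLOC][17-31 ALLOC][32-58 FREE]
Op 6: e = malloc(13) -> e = 32; heap: [0-8 ALLOC][9-16 ALLOC][17-31 ALLOC][32-44 ALLOC][45-58 FREE]
Op 7: free(e) -> (freed e); heap: [0-8 ALLOC][9-16 ALLOC][17-31 ALLOC][32-58 FREE]

Answer: [0-8 ALLOC][9-16 ALLOC][17-31 ALLOC][32-58 FREE]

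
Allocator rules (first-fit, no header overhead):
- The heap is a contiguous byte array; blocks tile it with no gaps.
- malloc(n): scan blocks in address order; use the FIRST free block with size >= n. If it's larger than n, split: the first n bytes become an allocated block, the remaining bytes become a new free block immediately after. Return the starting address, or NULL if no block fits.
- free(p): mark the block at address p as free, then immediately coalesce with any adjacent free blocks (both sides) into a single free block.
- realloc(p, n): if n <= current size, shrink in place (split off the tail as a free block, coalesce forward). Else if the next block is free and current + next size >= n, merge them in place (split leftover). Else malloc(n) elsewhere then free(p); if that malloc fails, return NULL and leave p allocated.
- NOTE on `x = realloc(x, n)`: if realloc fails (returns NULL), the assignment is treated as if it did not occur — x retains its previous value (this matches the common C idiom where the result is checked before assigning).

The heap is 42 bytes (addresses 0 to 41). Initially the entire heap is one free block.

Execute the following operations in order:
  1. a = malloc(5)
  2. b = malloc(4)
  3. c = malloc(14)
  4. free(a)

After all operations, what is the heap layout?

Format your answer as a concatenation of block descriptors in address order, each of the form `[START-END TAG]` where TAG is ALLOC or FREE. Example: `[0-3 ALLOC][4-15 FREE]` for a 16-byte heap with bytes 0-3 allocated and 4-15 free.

Op 1: a = malloc(5) -> a = 0; heap: [0-4 ALLOC][5-41 FREE]
Op 2: b = malloc(4) -> b = 5; heap: [0-4 ALLOC][5-8 ALLOC][9-41 FREE]
Op 3: c = malloc(14) -> c = 9; heap: [0-4 ALLOC][5-8 ALLOC][9-22 ALLOC][23-41 FREE]
Op 4: free(a) -> (freed a); heap: [0-4 FREE][5-8 ALLOC][9-22 ALLOC][23-41 FREE]

Answer: [0-4 FREE][5-8 ALLOC][9-22 ALLOC][23-41 FREE]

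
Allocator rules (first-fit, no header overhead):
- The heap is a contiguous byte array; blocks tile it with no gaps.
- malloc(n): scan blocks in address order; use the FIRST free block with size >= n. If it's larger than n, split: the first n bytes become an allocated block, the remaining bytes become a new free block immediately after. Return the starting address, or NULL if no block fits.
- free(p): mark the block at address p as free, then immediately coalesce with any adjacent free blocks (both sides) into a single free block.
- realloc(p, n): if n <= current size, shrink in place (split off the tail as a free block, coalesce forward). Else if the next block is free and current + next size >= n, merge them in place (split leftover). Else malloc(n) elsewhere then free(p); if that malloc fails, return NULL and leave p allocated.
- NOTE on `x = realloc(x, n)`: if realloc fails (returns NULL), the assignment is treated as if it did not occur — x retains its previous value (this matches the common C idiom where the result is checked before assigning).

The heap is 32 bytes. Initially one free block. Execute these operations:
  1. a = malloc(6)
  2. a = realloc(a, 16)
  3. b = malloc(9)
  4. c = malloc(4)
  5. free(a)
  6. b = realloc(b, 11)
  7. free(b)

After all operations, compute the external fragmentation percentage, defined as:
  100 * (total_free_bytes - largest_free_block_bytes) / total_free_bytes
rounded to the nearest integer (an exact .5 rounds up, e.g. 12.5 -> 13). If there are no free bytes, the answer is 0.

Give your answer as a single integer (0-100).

Answer: 11

Derivation:
Op 1: a = malloc(6) -> a = 0; heap: [0-5 ALLOC][6-31 FREE]
Op 2: a = realloc(a, 16) -> a = 0; heap: [0-15 ALLOC][16-31 FREE]
Op 3: b = malloc(9) -> b = 16; heap: [0-15 ALLOC][16-24 ALLOC][25-31 FREE]
Op 4: c = malloc(4) -> c = 25; heap: [0-15 ALLOC][16-24 ALLOC][25-28 ALLOC][29-31 FREE]
Op 5: free(a) -> (freed a); heap: [0-15 FREE][16-24 ALLOC][25-28 ALLOC][29-31 FREE]
Op 6: b = realloc(b, 11) -> b = 0; heap: [0-10 ALLOC][11-24 FREE][25-28 ALLOC][29-31 FREE]
Op 7: free(b) -> (freed b); heap: [0-24 FREE][25-28 ALLOC][29-31 FREE]
Free blocks: [25 3] total_free=28 largest=25 -> 100*(28-25)/28 = 300/28 ≈ 10.714 -> rounds to 11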